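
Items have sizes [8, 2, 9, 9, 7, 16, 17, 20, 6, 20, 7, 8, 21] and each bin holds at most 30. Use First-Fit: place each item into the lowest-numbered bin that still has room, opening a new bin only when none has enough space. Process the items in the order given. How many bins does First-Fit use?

6

bin 1: place 8, 22 left
bin 1: place 2, 20 left
bin 1: place 9, 11 left
bin 1: place 9, 2 left
bin 2: place 7, 23 left
bin 2: place 16, 7 left
bin 3: place 17, 13 left
bin 4: place 20, 10 left
bin 2: place 6, 1 left
bin 5: place 20, 10 left
bin 3: place 7, 6 left
bin 4: place 8, 2 left
bin 6: place 21, 9 left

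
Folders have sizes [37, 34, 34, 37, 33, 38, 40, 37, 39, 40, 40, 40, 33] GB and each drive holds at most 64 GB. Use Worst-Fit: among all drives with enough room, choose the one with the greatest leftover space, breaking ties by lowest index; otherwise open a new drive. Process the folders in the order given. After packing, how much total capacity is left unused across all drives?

350

drive 1: place 37 GB, 27 GB left
drive 2: place 34 GB, 30 GB left
drive 3: place 34 GB, 30 GB left
drive 4: place 37 GB, 27 GB left
drive 5: place 33 GB, 31 GB left
drive 6: place 38 GB, 26 GB left
drive 7: place 40 GB, 24 GB left
drive 8: place 37 GB, 27 GB left
drive 9: place 39 GB, 25 GB left
drive 10: place 40 GB, 24 GB left
drive 11: place 40 GB, 24 GB left
drive 12: place 40 GB, 24 GB left
drive 13: place 33 GB, 31 GB left
13 drives × 64 GB = 832 GB; used 482 GB; unused 350 GB.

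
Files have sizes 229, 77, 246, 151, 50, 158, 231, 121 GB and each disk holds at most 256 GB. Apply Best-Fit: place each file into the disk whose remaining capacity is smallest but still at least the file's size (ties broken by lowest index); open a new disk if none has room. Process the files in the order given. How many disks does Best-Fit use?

229 GB → disk 1 (remaining 27 GB)
77 GB → disk 2 (remaining 179 GB)
246 GB → disk 3 (remaining 10 GB)
151 GB → disk 2 (remaining 28 GB)
50 GB → disk 4 (remaining 206 GB)
158 GB → disk 4 (remaining 48 GB)
231 GB → disk 5 (remaining 25 GB)
121 GB → disk 6 (remaining 135 GB)
Final disks: [229] [77,151] [246] [50,158] [231] [121].

6 disks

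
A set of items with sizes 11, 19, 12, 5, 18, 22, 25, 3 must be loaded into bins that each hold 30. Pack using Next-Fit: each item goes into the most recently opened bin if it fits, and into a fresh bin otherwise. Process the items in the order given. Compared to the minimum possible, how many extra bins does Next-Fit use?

1

Next-Fit: [11,19] [12,5] [18] [22] [25,3] → 5 bins.
Total size 115; any packing needs at least ⌈115/30⌉ = 4 bins.
An optimal packing achieves that bound: [25,5] [22,3] [19,11] [18,12] → 4 bins.
Excess: 5 − 4 = 1.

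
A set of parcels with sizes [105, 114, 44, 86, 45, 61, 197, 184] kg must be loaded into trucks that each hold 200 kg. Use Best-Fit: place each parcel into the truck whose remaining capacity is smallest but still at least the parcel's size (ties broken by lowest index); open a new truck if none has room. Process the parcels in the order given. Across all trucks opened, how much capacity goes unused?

Put 105 kg in truck 1; 95 kg remain.
Put 114 kg in truck 2; 86 kg remain.
Put 44 kg in truck 2; 42 kg remain.
Put 86 kg in truck 1; 9 kg remain.
Put 45 kg in truck 3; 155 kg remain.
Put 61 kg in truck 3; 94 kg remain.
Put 197 kg in truck 4; 3 kg remain.
Put 184 kg in truck 5; 16 kg remain.
5 trucks × 200 kg = 1000 kg; used 836 kg; unused 164 kg.

164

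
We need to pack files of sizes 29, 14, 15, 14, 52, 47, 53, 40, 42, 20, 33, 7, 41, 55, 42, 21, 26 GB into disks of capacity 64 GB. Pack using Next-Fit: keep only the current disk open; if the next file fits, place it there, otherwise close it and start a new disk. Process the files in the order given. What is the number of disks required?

12

29 GB → disk 1 (remaining 35 GB)
14 GB → disk 1 (remaining 21 GB)
15 GB → disk 1 (remaining 6 GB)
14 GB → disk 2 (remaining 50 GB)
52 GB → disk 3 (remaining 12 GB)
47 GB → disk 4 (remaining 17 GB)
53 GB → disk 5 (remaining 11 GB)
40 GB → disk 6 (remaining 24 GB)
42 GB → disk 7 (remaining 22 GB)
20 GB → disk 7 (remaining 2 GB)
33 GB → disk 8 (remaining 31 GB)
7 GB → disk 8 (remaining 24 GB)
41 GB → disk 9 (remaining 23 GB)
55 GB → disk 10 (remaining 9 GB)
42 GB → disk 11 (remaining 22 GB)
21 GB → disk 11 (remaining 1 GB)
26 GB → disk 12 (remaining 38 GB)
Final disks: [29,14,15] [14] [52] [47] [53] [40] [42,20] [33,7] [41] [55] [42,21] [26].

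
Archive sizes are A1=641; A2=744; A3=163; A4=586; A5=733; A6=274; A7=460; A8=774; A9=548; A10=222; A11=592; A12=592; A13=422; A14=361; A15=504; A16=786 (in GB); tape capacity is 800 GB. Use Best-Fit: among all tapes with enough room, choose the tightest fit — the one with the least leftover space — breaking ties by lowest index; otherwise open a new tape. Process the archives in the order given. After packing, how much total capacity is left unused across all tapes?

1198

tape 1: place A1 (641 GB), 159 GB left
tape 2: place A2 (744 GB), 56 GB left
tape 3: place A3 (163 GB), 637 GB left
tape 3: place A4 (586 GB), 51 GB left
tape 4: place A5 (733 GB), 67 GB left
tape 5: place A6 (274 GB), 526 GB left
tape 5: place A7 (460 GB), 66 GB left
tape 6: place A8 (774 GB), 26 GB left
tape 7: place A9 (548 GB), 252 GB left
tape 7: place A10 (222 GB), 30 GB left
tape 8: place A11 (592 GB), 208 GB left
tape 9: place A12 (592 GB), 208 GB left
tape 10: place A13 (422 GB), 378 GB left
tape 10: place A14 (361 GB), 17 GB left
tape 11: place A15 (504 GB), 296 GB left
tape 12: place A16 (786 GB), 14 GB left
12 tapes × 800 GB = 9600 GB; used 8402 GB; unused 1198 GB.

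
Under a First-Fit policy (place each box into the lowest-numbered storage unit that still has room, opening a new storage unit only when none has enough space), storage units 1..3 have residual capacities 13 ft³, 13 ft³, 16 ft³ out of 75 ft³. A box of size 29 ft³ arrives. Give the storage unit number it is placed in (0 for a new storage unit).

No storage unit has ≥ 29 ft³ free, so a new storage unit is opened.

0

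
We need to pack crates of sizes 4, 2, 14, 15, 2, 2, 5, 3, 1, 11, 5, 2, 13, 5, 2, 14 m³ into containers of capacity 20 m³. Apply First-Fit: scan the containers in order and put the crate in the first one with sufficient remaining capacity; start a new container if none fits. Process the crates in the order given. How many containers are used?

Put 4 m³ in container 1; 16 m³ remain.
Put 2 m³ in container 1; 14 m³ remain.
Put 14 m³ in container 1; 0 m³ remain.
Put 15 m³ in container 2; 5 m³ remain.
Put 2 m³ in container 2; 3 m³ remain.
Put 2 m³ in container 2; 1 m³ remain.
Put 5 m³ in container 3; 15 m³ remain.
Put 3 m³ in container 3; 12 m³ remain.
Put 1 m³ in container 2; 0 m³ remain.
Put 11 m³ in container 3; 1 m³ remain.
Put 5 m³ in container 4; 15 m³ remain.
Put 2 m³ in container 4; 13 m³ remain.
Put 13 m³ in container 4; 0 m³ remain.
Put 5 m³ in container 5; 15 m³ remain.
Put 2 m³ in container 5; 13 m³ remain.
Put 14 m³ in container 6; 6 m³ remain.

6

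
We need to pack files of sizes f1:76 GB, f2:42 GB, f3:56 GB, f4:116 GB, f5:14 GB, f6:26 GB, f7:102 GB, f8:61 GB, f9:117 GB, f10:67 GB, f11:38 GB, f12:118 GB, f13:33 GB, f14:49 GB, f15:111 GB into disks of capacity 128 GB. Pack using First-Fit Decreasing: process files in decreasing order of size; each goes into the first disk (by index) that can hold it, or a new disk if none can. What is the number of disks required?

Sorted descending: 118, 117, 116, 111, 102, 76, 67, 61, 56, 49, 42, 38, 33, 26, 14.
disk 1: place 118 GB, 10 GB left
disk 2: place 117 GB, 11 GB left
disk 3: place 116 GB, 12 GB left
disk 4: place 111 GB, 17 GB left
disk 5: place 102 GB, 26 GB left
disk 6: place 76 GB, 52 GB left
disk 7: place 67 GB, 61 GB left
disk 7: place 61 GB, 0 GB left
disk 8: place 56 GB, 72 GB left
disk 6: place 49 GB, 3 GB left
disk 8: place 42 GB, 30 GB left
disk 9: place 38 GB, 90 GB left
disk 9: place 33 GB, 57 GB left
disk 5: place 26 GB, 0 GB left
disk 4: place 14 GB, 3 GB left
Final disks: [118] [117] [116] [111,14] [102,26] [76,49] [67,61] [56,42] [38,33].

9 disks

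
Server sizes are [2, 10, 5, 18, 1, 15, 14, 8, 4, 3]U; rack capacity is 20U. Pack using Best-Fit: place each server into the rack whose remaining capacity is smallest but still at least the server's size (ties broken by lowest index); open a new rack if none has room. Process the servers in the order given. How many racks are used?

Put 2U in rack 1; 18U remain.
Put 10U in rack 1; 8U remain.
Put 5U in rack 1; 3U remain.
Put 18U in rack 2; 2U remain.
Put 1U in rack 2; 1U remain.
Put 15U in rack 3; 5U remain.
Put 14U in rack 4; 6U remain.
Put 8U in rack 5; 12U remain.
Put 4U in rack 3; 1U remain.
Put 3U in rack 1; 0U remain.

5 racks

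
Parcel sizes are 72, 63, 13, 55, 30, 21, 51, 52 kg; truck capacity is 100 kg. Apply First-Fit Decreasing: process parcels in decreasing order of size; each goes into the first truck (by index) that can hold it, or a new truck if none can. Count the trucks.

Sorted descending: 72, 63, 55, 52, 51, 30, 21, 13.
Put 72 kg in truck 1; 28 kg remain.
Put 63 kg in truck 2; 37 kg remain.
Put 55 kg in truck 3; 45 kg remain.
Put 52 kg in truck 4; 48 kg remain.
Put 51 kg in truck 5; 49 kg remain.
Put 30 kg in truck 2; 7 kg remain.
Put 21 kg in truck 1; 7 kg remain.
Put 13 kg in truck 3; 32 kg remain.

5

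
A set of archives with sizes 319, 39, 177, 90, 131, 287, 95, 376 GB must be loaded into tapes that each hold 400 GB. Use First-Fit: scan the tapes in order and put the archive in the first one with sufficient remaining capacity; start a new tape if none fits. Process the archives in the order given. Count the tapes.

4 tapes

tape 1: place 319 GB, 81 GB left
tape 1: place 39 GB, 42 GB left
tape 2: place 177 GB, 223 GB left
tape 2: place 90 GB, 133 GB left
tape 2: place 131 GB, 2 GB left
tape 3: place 287 GB, 113 GB left
tape 3: place 95 GB, 18 GB left
tape 4: place 376 GB, 24 GB left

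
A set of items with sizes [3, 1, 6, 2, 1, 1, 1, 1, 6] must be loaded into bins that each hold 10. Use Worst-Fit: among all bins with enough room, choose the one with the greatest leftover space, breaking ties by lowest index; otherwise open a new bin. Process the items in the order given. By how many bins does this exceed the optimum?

Worst-Fit: [3,1,6] [2,1,1,1,1] [6] → 3 bins.
Total size 22; any packing needs at least ⌈22/10⌉ = 3 bins.
So 3 is already optimal.

0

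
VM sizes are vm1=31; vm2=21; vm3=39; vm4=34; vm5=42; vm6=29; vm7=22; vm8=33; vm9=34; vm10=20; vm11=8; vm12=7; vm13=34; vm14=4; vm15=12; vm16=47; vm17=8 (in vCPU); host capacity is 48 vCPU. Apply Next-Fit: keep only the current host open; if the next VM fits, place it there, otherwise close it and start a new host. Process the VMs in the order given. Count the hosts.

14

host 1: place vm1 (31 vCPU), 17 vCPU left
host 2: place vm2 (21 vCPU), 27 vCPU left
host 3: place vm3 (39 vCPU), 9 vCPU left
host 4: place vm4 (34 vCPU), 14 vCPU left
host 5: place vm5 (42 vCPU), 6 vCPU left
host 6: place vm6 (29 vCPU), 19 vCPU left
host 7: place vm7 (22 vCPU), 26 vCPU left
host 8: place vm8 (33 vCPU), 15 vCPU left
host 9: place vm9 (34 vCPU), 14 vCPU left
host 10: place vm10 (20 vCPU), 28 vCPU left
host 10: place vm11 (8 vCPU), 20 vCPU left
host 10: place vm12 (7 vCPU), 13 vCPU left
host 11: place vm13 (34 vCPU), 14 vCPU left
host 11: place vm14 (4 vCPU), 10 vCPU left
host 12: place vm15 (12 vCPU), 36 vCPU left
host 13: place vm16 (47 vCPU), 1 vCPU left
host 14: place vm17 (8 vCPU), 40 vCPU left
Final hosts: [31] [21] [39] [34] [42] [29] [22] [33] [34] [20,8,7] [34,4] [12] [47] [8].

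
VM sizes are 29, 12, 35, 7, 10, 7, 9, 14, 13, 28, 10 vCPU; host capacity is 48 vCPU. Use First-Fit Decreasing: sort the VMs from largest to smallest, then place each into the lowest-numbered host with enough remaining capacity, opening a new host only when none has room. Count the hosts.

Sorted descending: 35, 29, 28, 14, 13, 12, 10, 10, 9, 7, 7.
35 vCPU → host 1 (remaining 13 vCPU)
29 vCPU → host 2 (remaining 19 vCPU)
28 vCPU → host 3 (remaining 20 vCPU)
14 vCPU → host 2 (remaining 5 vCPU)
13 vCPU → host 1 (remaining 0 vCPU)
12 vCPU → host 3 (remaining 8 vCPU)
10 vCPU → host 4 (remaining 38 vCPU)
10 vCPU → host 4 (remaining 28 vCPU)
9 vCPU → host 4 (remaining 19 vCPU)
7 vCPU → host 3 (remaining 1 vCPU)
7 vCPU → host 4 (remaining 12 vCPU)

4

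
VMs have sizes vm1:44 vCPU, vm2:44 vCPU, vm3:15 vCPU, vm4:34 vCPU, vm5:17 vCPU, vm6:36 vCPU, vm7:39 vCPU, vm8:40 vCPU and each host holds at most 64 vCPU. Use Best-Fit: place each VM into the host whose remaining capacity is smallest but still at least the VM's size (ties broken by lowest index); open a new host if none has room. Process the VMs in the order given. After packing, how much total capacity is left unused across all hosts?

vm1 (44 vCPU) → host 1 (remaining 20 vCPU)
vm2 (44 vCPU) → host 2 (remaining 20 vCPU)
vm3 (15 vCPU) → host 1 (remaining 5 vCPU)
vm4 (34 vCPU) → host 3 (remaining 30 vCPU)
vm5 (17 vCPU) → host 2 (remaining 3 vCPU)
vm6 (36 vCPU) → host 4 (remaining 28 vCPU)
vm7 (39 vCPU) → host 5 (remaining 25 vCPU)
vm8 (40 vCPU) → host 6 (remaining 24 vCPU)
6 hosts × 64 vCPU = 384 vCPU; used 269 vCPU; unused 115 vCPU.

115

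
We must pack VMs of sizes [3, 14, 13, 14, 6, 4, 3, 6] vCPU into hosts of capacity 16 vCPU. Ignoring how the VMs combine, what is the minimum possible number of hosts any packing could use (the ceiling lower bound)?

Total size = 3 + 14 + 13 + 14 + 6 + 4 + 3 + 6 = 63 vCPU.
⌈63 / 16⌉ = 4.

4 hosts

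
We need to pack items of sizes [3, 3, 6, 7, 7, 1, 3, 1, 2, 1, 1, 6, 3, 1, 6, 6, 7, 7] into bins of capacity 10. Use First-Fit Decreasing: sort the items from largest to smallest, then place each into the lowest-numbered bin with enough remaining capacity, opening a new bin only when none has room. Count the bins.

8

Sorted descending: 7, 7, 7, 7, 6, 6, 6, 6, 3, 3, 3, 3, 2, 1, 1, 1, 1, 1.
Put 7 in bin 1; 3 remain.
Put 7 in bin 2; 3 remain.
Put 7 in bin 3; 3 remain.
Put 7 in bin 4; 3 remain.
Put 6 in bin 5; 4 remain.
Put 6 in bin 6; 4 remain.
Put 6 in bin 7; 4 remain.
Put 6 in bin 8; 4 remain.
Put 3 in bin 1; 0 remain.
Put 3 in bin 2; 0 remain.
Put 3 in bin 3; 0 remain.
Put 3 in bin 4; 0 remain.
Put 2 in bin 5; 2 remain.
Put 1 in bin 5; 1 remain.
Put 1 in bin 5; 0 remain.
Put 1 in bin 6; 3 remain.
Put 1 in bin 6; 2 remain.
Put 1 in bin 6; 1 remain.
Final bins: [7,3] [7,3] [7,3] [7,3] [6,2,1,1] [6,1,1,1] [6] [6].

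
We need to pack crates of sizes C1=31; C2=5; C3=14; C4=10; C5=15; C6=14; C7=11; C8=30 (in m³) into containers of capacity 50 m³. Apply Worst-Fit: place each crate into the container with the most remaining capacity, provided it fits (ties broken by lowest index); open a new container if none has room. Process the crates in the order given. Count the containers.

C1 (31 m³) → container 1 (remaining 19 m³)
C2 (5 m³) → container 1 (remaining 14 m³)
C3 (14 m³) → container 1 (remaining 0 m³)
C4 (10 m³) → container 2 (remaining 40 m³)
C5 (15 m³) → container 2 (remaining 25 m³)
C6 (14 m³) → container 2 (remaining 11 m³)
C7 (11 m³) → container 2 (remaining 0 m³)
C8 (30 m³) → container 3 (remaining 20 m³)

3 containers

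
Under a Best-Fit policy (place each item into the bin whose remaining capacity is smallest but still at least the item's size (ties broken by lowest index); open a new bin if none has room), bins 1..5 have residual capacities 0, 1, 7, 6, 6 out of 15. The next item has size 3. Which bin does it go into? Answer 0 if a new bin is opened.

Bins with room: bin 3 (7), bin 4 (6), bin 5 (6).
Tightest fit is bin 4 with 6 free.

4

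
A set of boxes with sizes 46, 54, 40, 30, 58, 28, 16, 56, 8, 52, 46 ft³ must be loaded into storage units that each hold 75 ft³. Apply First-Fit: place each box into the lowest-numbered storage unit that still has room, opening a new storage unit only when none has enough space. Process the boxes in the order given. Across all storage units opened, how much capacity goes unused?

91

46 ft³ → storage unit 1 (remaining 29 ft³)
54 ft³ → storage unit 2 (remaining 21 ft³)
40 ft³ → storage unit 3 (remaining 35 ft³)
30 ft³ → storage unit 3 (remaining 5 ft³)
58 ft³ → storage unit 4 (remaining 17 ft³)
28 ft³ → storage unit 1 (remaining 1 ft³)
16 ft³ → storage unit 2 (remaining 5 ft³)
56 ft³ → storage unit 5 (remaining 19 ft³)
8 ft³ → storage unit 4 (remaining 9 ft³)
52 ft³ → storage unit 6 (remaining 23 ft³)
46 ft³ → storage unit 7 (remaining 29 ft³)
7 storage units × 75 ft³ = 525 ft³; used 434 ft³; unused 91 ft³.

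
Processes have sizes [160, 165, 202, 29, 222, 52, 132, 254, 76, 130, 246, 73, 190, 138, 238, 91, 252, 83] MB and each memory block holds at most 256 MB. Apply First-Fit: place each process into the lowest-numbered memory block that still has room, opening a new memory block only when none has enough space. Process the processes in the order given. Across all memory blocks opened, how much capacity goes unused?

339

memory block 1: place 160 MB, 96 MB left
memory block 2: place 165 MB, 91 MB left
memory block 3: place 202 MB, 54 MB left
memory block 1: place 29 MB, 67 MB left
memory block 4: place 222 MB, 34 MB left
memory block 1: place 52 MB, 15 MB left
memory block 5: place 132 MB, 124 MB left
memory block 6: place 254 MB, 2 MB left
memory block 2: place 76 MB, 15 MB left
memory block 7: place 130 MB, 126 MB left
memory block 8: place 246 MB, 10 MB left
memory block 5: place 73 MB, 51 MB left
memory block 9: place 190 MB, 66 MB left
memory block 10: place 138 MB, 118 MB left
memory block 11: place 238 MB, 18 MB left
memory block 7: place 91 MB, 35 MB left
memory block 12: place 252 MB, 4 MB left
memory block 10: place 83 MB, 35 MB left
12 memory blocks × 256 MB = 3072 MB; used 2733 MB; unused 339 MB.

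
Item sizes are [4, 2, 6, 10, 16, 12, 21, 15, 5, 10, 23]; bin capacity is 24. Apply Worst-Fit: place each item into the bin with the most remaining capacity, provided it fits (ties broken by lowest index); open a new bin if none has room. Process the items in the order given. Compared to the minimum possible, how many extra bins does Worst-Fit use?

Worst-Fit: [4,2,6,10] [16] [12,5] [21] [15] [10] [23] → 7 bins.
Total size 124; any packing needs at least ⌈124/24⌉ = 6 bins.
An optimal packing achieves that bound: [23] [21,2] [16,6] [15,5,4] [12,10] [10] → 6 bins.
Excess: 7 − 6 = 1.

1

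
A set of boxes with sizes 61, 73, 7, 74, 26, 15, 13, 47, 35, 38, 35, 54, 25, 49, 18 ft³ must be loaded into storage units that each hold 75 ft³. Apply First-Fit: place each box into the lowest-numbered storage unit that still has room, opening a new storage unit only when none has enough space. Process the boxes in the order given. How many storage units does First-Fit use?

9 storage units

61 ft³ → storage unit 1 (remaining 14 ft³)
73 ft³ → storage unit 2 (remaining 2 ft³)
7 ft³ → storage unit 1 (remaining 7 ft³)
74 ft³ → storage unit 3 (remaining 1 ft³)
26 ft³ → storage unit 4 (remaining 49 ft³)
15 ft³ → storage unit 4 (remaining 34 ft³)
13 ft³ → storage unit 4 (remaining 21 ft³)
47 ft³ → storage unit 5 (remaining 28 ft³)
35 ft³ → storage unit 6 (remaining 40 ft³)
38 ft³ → storage unit 6 (remaining 2 ft³)
35 ft³ → storage unit 7 (remaining 40 ft³)
54 ft³ → storage unit 8 (remaining 21 ft³)
25 ft³ → storage unit 5 (remaining 3 ft³)
49 ft³ → storage unit 9 (remaining 26 ft³)
18 ft³ → storage unit 4 (remaining 3 ft³)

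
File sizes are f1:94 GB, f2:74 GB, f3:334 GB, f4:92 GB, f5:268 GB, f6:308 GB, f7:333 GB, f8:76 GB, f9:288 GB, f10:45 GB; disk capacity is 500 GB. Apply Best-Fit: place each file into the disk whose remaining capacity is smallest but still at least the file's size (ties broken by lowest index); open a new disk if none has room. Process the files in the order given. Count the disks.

disk 1: place f1 (94 GB), 406 GB left
disk 1: place f2 (74 GB), 332 GB left
disk 2: place f3 (334 GB), 166 GB left
disk 2: place f4 (92 GB), 74 GB left
disk 1: place f5 (268 GB), 64 GB left
disk 3: place f6 (308 GB), 192 GB left
disk 4: place f7 (333 GB), 167 GB left
disk 4: place f8 (76 GB), 91 GB left
disk 5: place f9 (288 GB), 212 GB left
disk 1: place f10 (45 GB), 19 GB left

5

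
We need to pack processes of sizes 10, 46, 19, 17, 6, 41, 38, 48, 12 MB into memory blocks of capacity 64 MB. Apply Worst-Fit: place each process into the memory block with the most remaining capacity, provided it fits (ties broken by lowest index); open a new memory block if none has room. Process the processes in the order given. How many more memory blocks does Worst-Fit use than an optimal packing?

Worst-Fit: [10,46] [19,17,6] [41] [38,12] [48] → 5 memory blocks.
Total size 237 MB; any packing needs at least ⌈237/64⌉ = 4 memory blocks.
An optimal packing achieves that bound: [48,12] [46,17] [41,19] [38,10,6] → 4 memory blocks.
Excess: 5 − 4 = 1.

1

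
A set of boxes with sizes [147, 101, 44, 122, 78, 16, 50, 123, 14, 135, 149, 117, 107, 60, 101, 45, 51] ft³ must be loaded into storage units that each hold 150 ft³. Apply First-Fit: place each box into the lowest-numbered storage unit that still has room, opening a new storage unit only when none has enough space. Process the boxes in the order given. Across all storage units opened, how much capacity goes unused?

Put 147 ft³ in storage unit 1; 3 ft³ remain.
Put 101 ft³ in storage unit 2; 49 ft³ remain.
Put 44 ft³ in storage unit 2; 5 ft³ remain.
Put 122 ft³ in storage unit 3; 28 ft³ remain.
Put 78 ft³ in storage unit 4; 72 ft³ remain.
Put 16 ft³ in storage unit 3; 12 ft³ remain.
Put 50 ft³ in storage unit 4; 22 ft³ remain.
Put 123 ft³ in storage unit 5; 27 ft³ remain.
Put 14 ft³ in storage unit 4; 8 ft³ remain.
Put 135 ft³ in storage unit 6; 15 ft³ remain.
Put 149 ft³ in storage unit 7; 1 ft³ remain.
Put 117 ft³ in storage unit 8; 33 ft³ remain.
Put 107 ft³ in storage unit 9; 43 ft³ remain.
Put 60 ft³ in storage unit 10; 90 ft³ remain.
Put 101 ft³ in storage unit 11; 49 ft³ remain.
Put 45 ft³ in storage unit 10; 45 ft³ remain.
Put 51 ft³ in storage unit 12; 99 ft³ remain.
12 storage units × 150 ft³ = 1800 ft³; used 1460 ft³; unused 340 ft³.

340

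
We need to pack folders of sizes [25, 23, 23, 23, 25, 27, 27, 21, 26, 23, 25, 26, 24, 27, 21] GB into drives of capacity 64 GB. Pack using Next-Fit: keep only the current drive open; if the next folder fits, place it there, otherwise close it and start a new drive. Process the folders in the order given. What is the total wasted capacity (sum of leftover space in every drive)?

146

25 GB → drive 1 (remaining 39 GB)
23 GB → drive 1 (remaining 16 GB)
23 GB → drive 2 (remaining 41 GB)
23 GB → drive 2 (remaining 18 GB)
25 GB → drive 3 (remaining 39 GB)
27 GB → drive 3 (remaining 12 GB)
27 GB → drive 4 (remaining 37 GB)
21 GB → drive 4 (remaining 16 GB)
26 GB → drive 5 (remaining 38 GB)
23 GB → drive 5 (remaining 15 GB)
25 GB → drive 6 (remaining 39 GB)
26 GB → drive 6 (remaining 13 GB)
24 GB → drive 7 (remaining 40 GB)
27 GB → drive 7 (remaining 13 GB)
21 GB → drive 8 (remaining 43 GB)
8 drives × 64 GB = 512 GB; used 366 GB; unused 146 GB.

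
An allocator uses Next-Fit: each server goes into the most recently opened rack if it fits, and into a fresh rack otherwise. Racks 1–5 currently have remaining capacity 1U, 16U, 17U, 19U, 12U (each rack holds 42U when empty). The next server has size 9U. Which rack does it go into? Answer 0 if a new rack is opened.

5

Next-Fit only looks at rack 5, which has 12U free.
9U fits there.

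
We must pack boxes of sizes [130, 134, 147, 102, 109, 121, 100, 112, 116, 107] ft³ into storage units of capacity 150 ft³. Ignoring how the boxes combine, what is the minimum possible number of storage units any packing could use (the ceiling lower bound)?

8

Total size = 130 + 134 + 147 + 102 + 109 + 121 + 100 + 112 + 116 + 107 = 1178 ft³.
⌈1178 / 150⌉ = 8.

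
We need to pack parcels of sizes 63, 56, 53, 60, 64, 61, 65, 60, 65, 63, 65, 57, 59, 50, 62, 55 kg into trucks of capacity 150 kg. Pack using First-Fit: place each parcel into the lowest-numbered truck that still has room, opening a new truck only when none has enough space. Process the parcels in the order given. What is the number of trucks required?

8 trucks

truck 1: place 63 kg, 87 kg left
truck 1: place 56 kg, 31 kg left
truck 2: place 53 kg, 97 kg left
truck 2: place 60 kg, 37 kg left
truck 3: place 64 kg, 86 kg left
truck 3: place 61 kg, 25 kg left
truck 4: place 65 kg, 85 kg left
truck 4: place 60 kg, 25 kg left
truck 5: place 65 kg, 85 kg left
truck 5: place 63 kg, 22 kg left
truck 6: place 65 kg, 85 kg left
truck 6: place 57 kg, 28 kg left
truck 7: place 59 kg, 91 kg left
truck 7: place 50 kg, 41 kg left
truck 8: place 62 kg, 88 kg left
truck 8: place 55 kg, 33 kg left
Final trucks: [63,56] [53,60] [64,61] [65,60] [65,63] [65,57] [59,50] [62,55].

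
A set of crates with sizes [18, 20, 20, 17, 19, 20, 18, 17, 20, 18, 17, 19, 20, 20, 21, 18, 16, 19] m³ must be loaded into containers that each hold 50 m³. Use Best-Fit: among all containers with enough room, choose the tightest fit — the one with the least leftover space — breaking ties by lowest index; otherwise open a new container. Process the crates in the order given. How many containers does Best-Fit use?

9

Put 18 m³ in container 1; 32 m³ remain.
Put 20 m³ in container 1; 12 m³ remain.
Put 20 m³ in container 2; 30 m³ remain.
Put 17 m³ in container 2; 13 m³ remain.
Put 19 m³ in container 3; 31 m³ remain.
Put 20 m³ in container 3; 11 m³ remain.
Put 18 m³ in container 4; 32 m³ remain.
Put 17 m³ in container 4; 15 m³ remain.
Put 20 m³ in container 5; 30 m³ remain.
Put 18 m³ in container 5; 12 m³ remain.
Put 17 m³ in container 6; 33 m³ remain.
Put 19 m³ in container 6; 14 m³ remain.
Put 20 m³ in container 7; 30 m³ remain.
Put 20 m³ in container 7; 10 m³ remain.
Put 21 m³ in container 8; 29 m³ remain.
Put 18 m³ in container 8; 11 m³ remain.
Put 16 m³ in container 9; 34 m³ remain.
Put 19 m³ in container 9; 15 m³ remain.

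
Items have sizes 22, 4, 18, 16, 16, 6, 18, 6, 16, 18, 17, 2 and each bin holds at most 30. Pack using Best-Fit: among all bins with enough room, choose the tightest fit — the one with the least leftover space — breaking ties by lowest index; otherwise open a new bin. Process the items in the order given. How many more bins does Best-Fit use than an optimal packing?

Best-Fit: [22,4,2] [18,6,6] [16] [16] [18] [16] [18] [17] → 8 bins.
8 items exceed 15 (half the capacity), and no two of those can share a bin, so at least 8 bins are needed.
So 8 is already optimal.

0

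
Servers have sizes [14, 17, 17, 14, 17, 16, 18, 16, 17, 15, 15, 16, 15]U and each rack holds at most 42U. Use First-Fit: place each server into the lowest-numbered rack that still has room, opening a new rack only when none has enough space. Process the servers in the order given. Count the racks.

Put 14U in rack 1; 28U remain.
Put 17U in rack 1; 11U remain.
Put 17U in rack 2; 25U remain.
Put 14U in rack 2; 11U remain.
Put 17U in rack 3; 25U remain.
Put 16U in rack 3; 9U remain.
Put 18U in rack 4; 24U remain.
Put 16U in rack 4; 8U remain.
Put 17U in rack 5; 25U remain.
Put 15U in rack 5; 10U remain.
Put 15U in rack 6; 27U remain.
Put 16U in rack 6; 11U remain.
Put 15U in rack 7; 27U remain.
Final racks: [14,17] [17,14] [17,16] [18,16] [17,15] [15,16] [15].

7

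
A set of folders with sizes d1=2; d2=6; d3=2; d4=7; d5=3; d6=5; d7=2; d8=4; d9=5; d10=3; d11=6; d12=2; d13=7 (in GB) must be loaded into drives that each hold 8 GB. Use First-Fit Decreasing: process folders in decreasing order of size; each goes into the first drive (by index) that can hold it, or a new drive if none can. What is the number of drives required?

7 drives

Sorted descending: 7, 7, 6, 6, 5, 5, 4, 3, 3, 2, 2, 2, 2.
drive 1: place 7 GB, 1 GB left
drive 2: place 7 GB, 1 GB left
drive 3: place 6 GB, 2 GB left
drive 4: place 6 GB, 2 GB left
drive 5: place 5 GB, 3 GB left
drive 6: place 5 GB, 3 GB left
drive 7: place 4 GB, 4 GB left
drive 5: place 3 GB, 0 GB left
drive 6: place 3 GB, 0 GB left
drive 3: place 2 GB, 0 GB left
drive 4: place 2 GB, 0 GB left
drive 7: place 2 GB, 2 GB left
drive 7: place 2 GB, 0 GB left
Final drives: [7] [7] [6,2] [6,2] [5,3] [5,3] [4,2,2].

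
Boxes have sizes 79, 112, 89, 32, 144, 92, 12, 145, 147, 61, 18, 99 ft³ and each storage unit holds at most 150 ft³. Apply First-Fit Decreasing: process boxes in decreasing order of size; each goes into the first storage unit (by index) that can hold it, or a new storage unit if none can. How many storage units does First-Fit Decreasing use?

Sorted descending: 147, 145, 144, 112, 99, 92, 89, 79, 61, 32, 18, 12.
147 ft³ → storage unit 1 (remaining 3 ft³)
145 ft³ → storage unit 2 (remaining 5 ft³)
144 ft³ → storage unit 3 (remaining 6 ft³)
112 ft³ → storage unit 4 (remaining 38 ft³)
99 ft³ → storage unit 5 (remaining 51 ft³)
92 ft³ → storage unit 6 (remaining 58 ft³)
89 ft³ → storage unit 7 (remaining 61 ft³)
79 ft³ → storage unit 8 (remaining 71 ft³)
61 ft³ → storage unit 7 (remaining 0 ft³)
32 ft³ → storage unit 4 (remaining 6 ft³)
18 ft³ → storage unit 5 (remaining 33 ft³)
12 ft³ → storage unit 5 (remaining 21 ft³)
Final storage units: [147] [145] [144] [112,32] [99,18,12] [92] [89,61] [79].

8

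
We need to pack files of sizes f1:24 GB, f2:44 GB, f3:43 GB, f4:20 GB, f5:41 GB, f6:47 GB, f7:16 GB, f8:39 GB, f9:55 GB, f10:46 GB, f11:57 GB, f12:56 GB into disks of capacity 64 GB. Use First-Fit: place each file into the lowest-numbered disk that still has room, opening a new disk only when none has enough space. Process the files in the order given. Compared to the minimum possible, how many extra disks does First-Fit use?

1

First-Fit: [24,20,16] [44] [43] [41] [47] [39] [55] [46] [57] [56] → 10 disks.
9 files exceed 32 GB (half the capacity), and no two of those can share a disk, so at least 9 disks are needed.
An optimal packing achieves that bound: [57] [56] [55] [47,16] [46] [44,20] [43] [41] [39,24] → 9 disks.
Excess: 10 − 9 = 1.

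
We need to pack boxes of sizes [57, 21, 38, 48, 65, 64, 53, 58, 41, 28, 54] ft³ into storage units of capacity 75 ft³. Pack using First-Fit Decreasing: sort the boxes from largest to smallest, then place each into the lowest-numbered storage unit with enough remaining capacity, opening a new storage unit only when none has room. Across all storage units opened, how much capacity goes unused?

Sorted descending: 65, 64, 58, 57, 54, 53, 48, 41, 38, 28, 21.
65 ft³ → storage unit 1 (remaining 10 ft³)
64 ft³ → storage unit 2 (remaining 11 ft³)
58 ft³ → storage unit 3 (remaining 17 ft³)
57 ft³ → storage unit 4 (remaining 18 ft³)
54 ft³ → storage unit 5 (remaining 21 ft³)
53 ft³ → storage unit 6 (remaining 22 ft³)
48 ft³ → storage unit 7 (remaining 27 ft³)
41 ft³ → storage unit 8 (remaining 34 ft³)
38 ft³ → storage unit 9 (remaining 37 ft³)
28 ft³ → storage unit 8 (remaining 6 ft³)
21 ft³ → storage unit 5 (remaining 0 ft³)
9 storage units × 75 ft³ = 675 ft³; used 527 ft³; unused 148 ft³.

148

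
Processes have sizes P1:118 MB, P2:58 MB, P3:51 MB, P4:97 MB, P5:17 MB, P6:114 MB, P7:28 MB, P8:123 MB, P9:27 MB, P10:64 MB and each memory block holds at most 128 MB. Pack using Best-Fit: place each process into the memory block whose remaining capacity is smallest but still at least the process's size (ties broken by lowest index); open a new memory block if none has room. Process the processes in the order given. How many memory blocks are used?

6

Put P1 (118 MB) in memory block 1; 10 MB remain.
Put P2 (58 MB) in memory block 2; 70 MB remain.
Put P3 (51 MB) in memory block 2; 19 MB remain.
Put P4 (97 MB) in memory block 3; 31 MB remain.
Put P5 (17 MB) in memory block 2; 2 MB remain.
Put P6 (114 MB) in memory block 4; 14 MB remain.
Put P7 (28 MB) in memory block 3; 3 MB remain.
Put P8 (123 MB) in memory block 5; 5 MB remain.
Put P9 (27 MB) in memory block 6; 101 MB remain.
Put P10 (64 MB) in memory block 6; 37 MB remain.
Final memory blocks: [118] [58,51,17] [97,28] [114] [123] [27,64].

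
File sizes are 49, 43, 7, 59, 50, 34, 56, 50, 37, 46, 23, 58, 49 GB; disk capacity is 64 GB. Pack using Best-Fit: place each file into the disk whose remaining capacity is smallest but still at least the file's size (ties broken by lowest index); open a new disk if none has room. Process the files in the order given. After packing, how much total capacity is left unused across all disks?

143

49 GB → disk 1 (remaining 15 GB)
43 GB → disk 2 (remaining 21 GB)
7 GB → disk 1 (remaining 8 GB)
59 GB → disk 3 (remaining 5 GB)
50 GB → disk 4 (remaining 14 GB)
34 GB → disk 5 (remaining 30 GB)
56 GB → disk 6 (remaining 8 GB)
50 GB → disk 7 (remaining 14 GB)
37 GB → disk 8 (remaining 27 GB)
46 GB → disk 9 (remaining 18 GB)
23 GB → disk 8 (remaining 4 GB)
58 GB → disk 10 (remaining 6 GB)
49 GB → disk 11 (remaining 15 GB)
11 disks × 64 GB = 704 GB; used 561 GB; unused 143 GB.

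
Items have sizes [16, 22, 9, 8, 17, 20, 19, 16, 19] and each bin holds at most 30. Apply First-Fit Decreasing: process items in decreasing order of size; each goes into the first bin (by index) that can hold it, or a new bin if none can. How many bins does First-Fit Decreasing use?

Sorted descending: 22, 20, 19, 19, 17, 16, 16, 9, 8.
bin 1: place 22, 8 left
bin 2: place 20, 10 left
bin 3: place 19, 11 left
bin 4: place 19, 11 left
bin 5: place 17, 13 left
bin 6: place 16, 14 left
bin 7: place 16, 14 left
bin 2: place 9, 1 left
bin 1: place 8, 0 left
Final bins: [22,8] [20,9] [19] [19] [17] [16] [16].

7 bins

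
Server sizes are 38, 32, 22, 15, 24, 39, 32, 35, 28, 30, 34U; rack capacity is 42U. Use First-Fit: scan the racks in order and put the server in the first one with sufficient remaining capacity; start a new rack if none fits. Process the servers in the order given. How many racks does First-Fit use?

Put 38U in rack 1; 4U remain.
Put 32U in rack 2; 10U remain.
Put 22U in rack 3; 20U remain.
Put 15U in rack 3; 5U remain.
Put 24U in rack 4; 18U remain.
Put 39U in rack 5; 3U remain.
Put 32U in rack 6; 10U remain.
Put 35U in rack 7; 7U remain.
Put 28U in rack 8; 14U remain.
Put 30U in rack 9; 12U remain.
Put 34U in rack 10; 8U remain.

10 racks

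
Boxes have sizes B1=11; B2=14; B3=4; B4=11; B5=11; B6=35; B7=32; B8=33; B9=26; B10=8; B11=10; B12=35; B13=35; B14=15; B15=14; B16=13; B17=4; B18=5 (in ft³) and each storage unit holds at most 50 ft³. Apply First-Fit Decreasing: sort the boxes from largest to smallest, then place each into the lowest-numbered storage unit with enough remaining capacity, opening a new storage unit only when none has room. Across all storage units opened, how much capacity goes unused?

34

Sorted descending: 35, 35, 35, 33, 32, 26, 15, 14, 14, 13, 11, 11, 11, 10, 8, 5, 4, 4.
Put 35 ft³ in storage unit 1; 15 ft³ remain.
Put 35 ft³ in storage unit 2; 15 ft³ remain.
Put 35 ft³ in storage unit 3; 15 ft³ remain.
Put 33 ft³ in storage unit 4; 17 ft³ remain.
Put 32 ft³ in storage unit 5; 18 ft³ remain.
Put 26 ft³ in storage unit 6; 24 ft³ remain.
Put 15 ft³ in storage unit 1; 0 ft³ remain.
Put 14 ft³ in storage unit 2; 1 ft³ remain.
Put 14 ft³ in storage unit 3; 1 ft³ remain.
Put 13 ft³ in storage unit 4; 4 ft³ remain.
Put 11 ft³ in storage unit 5; 7 ft³ remain.
Put 11 ft³ in storage unit 6; 13 ft³ remain.
Put 11 ft³ in storage unit 6; 2 ft³ remain.
Put 10 ft³ in storage unit 7; 40 ft³ remain.
Put 8 ft³ in storage unit 7; 32 ft³ remain.
Put 5 ft³ in storage unit 5; 2 ft³ remain.
Put 4 ft³ in storage unit 4; 0 ft³ remain.
Put 4 ft³ in storage unit 7; 28 ft³ remain.
7 storage units × 50 ft³ = 350 ft³; used 316 ft³; unused 34 ft³.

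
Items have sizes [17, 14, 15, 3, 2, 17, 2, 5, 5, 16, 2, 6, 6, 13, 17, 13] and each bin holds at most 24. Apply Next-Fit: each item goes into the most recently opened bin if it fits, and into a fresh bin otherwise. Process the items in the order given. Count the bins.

9

17 → bin 1 (remaining 7)
14 → bin 2 (remaining 10)
15 → bin 3 (remaining 9)
3 → bin 3 (remaining 6)
2 → bin 3 (remaining 4)
17 → bin 4 (remaining 7)
2 → bin 4 (remaining 5)
5 → bin 4 (remaining 0)
5 → bin 5 (remaining 19)
16 → bin 5 (remaining 3)
2 → bin 5 (remaining 1)
6 → bin 6 (remaining 18)
6 → bin 6 (remaining 12)
13 → bin 7 (remaining 11)
17 → bin 8 (remaining 7)
13 → bin 9 (remaining 11)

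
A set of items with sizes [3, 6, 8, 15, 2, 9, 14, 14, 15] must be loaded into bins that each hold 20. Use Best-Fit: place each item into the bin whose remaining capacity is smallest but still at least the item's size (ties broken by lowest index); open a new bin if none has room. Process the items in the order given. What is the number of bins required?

3 → bin 1 (remaining 17)
6 → bin 1 (remaining 11)
8 → bin 1 (remaining 3)
15 → bin 2 (remaining 5)
2 → bin 1 (remaining 1)
9 → bin 3 (remaining 11)
14 → bin 4 (remaining 6)
14 → bin 5 (remaining 6)
15 → bin 6 (remaining 5)

6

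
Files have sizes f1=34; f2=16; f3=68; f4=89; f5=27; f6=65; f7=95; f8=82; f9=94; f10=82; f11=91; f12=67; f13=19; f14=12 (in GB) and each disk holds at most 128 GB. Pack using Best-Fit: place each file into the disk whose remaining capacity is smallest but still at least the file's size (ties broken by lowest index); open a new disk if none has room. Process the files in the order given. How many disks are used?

9

disk 1: place f1 (34 GB), 94 GB left
disk 1: place f2 (16 GB), 78 GB left
disk 1: place f3 (68 GB), 10 GB left
disk 2: place f4 (89 GB), 39 GB left
disk 2: place f5 (27 GB), 12 GB left
disk 3: place f6 (65 GB), 63 GB left
disk 4: place f7 (95 GB), 33 GB left
disk 5: place f8 (82 GB), 46 GB left
disk 6: place f9 (94 GB), 34 GB left
disk 7: place f10 (82 GB), 46 GB left
disk 8: place f11 (91 GB), 37 GB left
disk 9: place f12 (67 GB), 61 GB left
disk 4: place f13 (19 GB), 14 GB left
disk 2: place f14 (12 GB), 0 GB left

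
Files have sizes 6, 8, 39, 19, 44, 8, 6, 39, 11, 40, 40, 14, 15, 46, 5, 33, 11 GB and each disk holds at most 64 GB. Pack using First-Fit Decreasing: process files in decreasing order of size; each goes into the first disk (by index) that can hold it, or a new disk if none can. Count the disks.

Sorted descending: 46, 44, 40, 40, 39, 39, 33, 19, 15, 14, 11, 11, 8, 8, 6, 6, 5.
disk 1: place 46 GB, 18 GB left
disk 2: place 44 GB, 20 GB left
disk 3: place 40 GB, 24 GB left
disk 4: place 40 GB, 24 GB left
disk 5: place 39 GB, 25 GB left
disk 6: place 39 GB, 25 GB left
disk 7: place 33 GB, 31 GB left
disk 2: place 19 GB, 1 GB left
disk 1: place 15 GB, 3 GB left
disk 3: place 14 GB, 10 GB left
disk 4: place 11 GB, 13 GB left
disk 4: place 11 GB, 2 GB left
disk 3: place 8 GB, 2 GB left
disk 5: place 8 GB, 17 GB left
disk 5: place 6 GB, 11 GB left
disk 5: place 6 GB, 5 GB left
disk 5: place 5 GB, 0 GB left

7 disks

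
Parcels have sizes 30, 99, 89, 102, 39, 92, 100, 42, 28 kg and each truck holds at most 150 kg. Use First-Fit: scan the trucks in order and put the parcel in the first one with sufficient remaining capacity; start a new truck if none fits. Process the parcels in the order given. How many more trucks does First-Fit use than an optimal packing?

0

First-Fit: [30,99] [89,39] [102,42] [92,28] [100] → 5 trucks.
Total size 621 kg; any packing needs at least ⌈621/150⌉ = 5 trucks.
So 5 is already optimal.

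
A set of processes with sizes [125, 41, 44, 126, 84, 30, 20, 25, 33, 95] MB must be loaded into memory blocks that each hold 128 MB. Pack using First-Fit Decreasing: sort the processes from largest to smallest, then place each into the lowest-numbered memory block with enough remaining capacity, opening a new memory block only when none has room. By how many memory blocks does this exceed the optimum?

0

First-Fit Decreasing: [126] [125] [95,33] [84,44] [41,30,25,20] → 5 memory blocks.
Total size 623 MB; any packing needs at least ⌈623/128⌉ = 5 memory blocks.
So 5 is already optimal.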